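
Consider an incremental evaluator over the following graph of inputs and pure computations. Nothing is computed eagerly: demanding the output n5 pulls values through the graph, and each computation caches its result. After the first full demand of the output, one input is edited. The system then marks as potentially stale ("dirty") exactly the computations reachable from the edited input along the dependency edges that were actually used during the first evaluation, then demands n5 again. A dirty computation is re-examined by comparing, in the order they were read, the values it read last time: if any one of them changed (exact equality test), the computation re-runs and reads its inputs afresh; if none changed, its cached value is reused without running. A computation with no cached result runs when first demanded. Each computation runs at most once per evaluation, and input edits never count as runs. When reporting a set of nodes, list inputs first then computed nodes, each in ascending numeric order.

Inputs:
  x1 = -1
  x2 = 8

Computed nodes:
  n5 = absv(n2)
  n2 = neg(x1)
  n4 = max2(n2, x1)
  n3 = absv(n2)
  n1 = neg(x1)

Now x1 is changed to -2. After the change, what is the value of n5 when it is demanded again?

n5 now evaluates to 2.

Initial pass — values computed on the first demand:
  n2 = neg(-1) = 1
  n5 = absv(1) = 1

Second demand — change propagation:
  n2: re-runs because x1 -1->-2; new result 2.
  n5: re-runs because n2 1->2; new result 2.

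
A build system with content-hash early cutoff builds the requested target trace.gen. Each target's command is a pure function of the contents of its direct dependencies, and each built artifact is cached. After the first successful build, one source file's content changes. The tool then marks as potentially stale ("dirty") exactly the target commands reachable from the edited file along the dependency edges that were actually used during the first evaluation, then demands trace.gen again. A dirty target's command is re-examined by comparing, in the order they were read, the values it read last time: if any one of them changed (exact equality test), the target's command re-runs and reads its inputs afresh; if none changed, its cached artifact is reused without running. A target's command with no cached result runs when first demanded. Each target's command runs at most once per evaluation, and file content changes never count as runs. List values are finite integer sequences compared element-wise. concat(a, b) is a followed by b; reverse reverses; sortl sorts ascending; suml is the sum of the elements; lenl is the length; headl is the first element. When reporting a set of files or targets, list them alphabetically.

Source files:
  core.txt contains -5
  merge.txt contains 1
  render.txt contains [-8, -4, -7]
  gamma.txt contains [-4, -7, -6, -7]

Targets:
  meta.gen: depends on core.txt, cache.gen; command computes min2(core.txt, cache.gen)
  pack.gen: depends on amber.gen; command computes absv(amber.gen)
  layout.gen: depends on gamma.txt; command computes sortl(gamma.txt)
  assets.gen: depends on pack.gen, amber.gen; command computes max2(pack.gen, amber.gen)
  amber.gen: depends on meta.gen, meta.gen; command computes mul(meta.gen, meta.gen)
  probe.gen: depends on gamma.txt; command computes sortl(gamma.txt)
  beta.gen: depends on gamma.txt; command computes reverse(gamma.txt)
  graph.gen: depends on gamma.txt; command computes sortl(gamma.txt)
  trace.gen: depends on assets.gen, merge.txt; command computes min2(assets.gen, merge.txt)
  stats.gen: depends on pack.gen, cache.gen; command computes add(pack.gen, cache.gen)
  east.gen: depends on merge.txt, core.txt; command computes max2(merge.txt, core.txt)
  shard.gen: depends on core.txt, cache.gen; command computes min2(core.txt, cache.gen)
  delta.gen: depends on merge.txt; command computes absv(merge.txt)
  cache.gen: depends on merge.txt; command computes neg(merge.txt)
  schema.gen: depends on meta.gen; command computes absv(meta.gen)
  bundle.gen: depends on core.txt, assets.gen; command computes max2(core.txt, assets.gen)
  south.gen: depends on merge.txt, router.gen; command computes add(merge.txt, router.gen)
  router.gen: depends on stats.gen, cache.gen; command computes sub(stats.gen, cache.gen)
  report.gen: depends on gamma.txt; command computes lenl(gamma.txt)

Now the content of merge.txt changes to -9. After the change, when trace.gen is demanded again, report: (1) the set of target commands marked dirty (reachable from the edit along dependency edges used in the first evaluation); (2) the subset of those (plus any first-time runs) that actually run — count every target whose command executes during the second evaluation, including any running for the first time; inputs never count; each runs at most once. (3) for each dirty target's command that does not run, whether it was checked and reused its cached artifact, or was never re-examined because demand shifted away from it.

Marked dirty: amber.gen, assets.gen, cache.gen, meta.gen, pack.gen, trace.gen.
Target commands that run: cache.gen, meta.gen, trace.gen — 3 in total.
Checked but reused from cache: amber.gen, assets.gen, pack.gen.
Key observation: the cutoff stops propagation at amber.gen — its inputs' values are unchanged, so it reuses its cache.

First evaluation (everything demanded from the output):
  cache.gen = neg(1) = -1
  meta.gen = min2(-5, -1) = -5
  amber.gen = mul(-5, -5) = 25
  pack.gen = absv(25) = 25
  assets.gen = max2(25, 25) = 25
  trace.gen = min2(25, 1) = 1

Propagation after the edit:
  cache.gen: runs — merge.txt 1->-9; result 9.
  meta.gen: runs — cache.gen -1->9; result -5 (same value as before).
  amber.gen: checked — values it read are unchanged (meta.gen unchanged, meta.gen unchanged); reused cached 25 without running.
  pack.gen: checked — values it read are unchanged (amber.gen unchanged); reused cached 25 without running.
  assets.gen: checked — values it read are unchanged (pack.gen unchanged, amber.gen unchanged); reused cached 25 without running.
  trace.gen: runs — merge.txt 1->-9; result -9.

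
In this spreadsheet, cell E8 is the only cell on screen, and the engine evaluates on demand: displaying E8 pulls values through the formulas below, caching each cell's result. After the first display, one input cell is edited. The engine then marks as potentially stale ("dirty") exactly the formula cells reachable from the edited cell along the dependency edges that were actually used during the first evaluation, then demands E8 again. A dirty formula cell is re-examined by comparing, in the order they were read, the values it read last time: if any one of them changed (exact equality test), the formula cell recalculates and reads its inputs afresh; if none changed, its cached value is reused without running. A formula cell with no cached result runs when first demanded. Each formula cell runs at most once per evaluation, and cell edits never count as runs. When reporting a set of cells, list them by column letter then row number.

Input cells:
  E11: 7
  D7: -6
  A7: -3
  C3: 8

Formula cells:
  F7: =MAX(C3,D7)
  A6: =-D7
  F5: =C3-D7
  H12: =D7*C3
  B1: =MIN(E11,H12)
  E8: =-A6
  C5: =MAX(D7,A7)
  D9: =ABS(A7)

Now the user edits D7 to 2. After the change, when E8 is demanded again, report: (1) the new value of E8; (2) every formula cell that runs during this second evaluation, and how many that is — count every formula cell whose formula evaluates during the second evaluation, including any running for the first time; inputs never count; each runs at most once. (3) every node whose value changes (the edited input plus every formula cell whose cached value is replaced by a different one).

Initial pass — values computed on the first demand:
  A6 = -(-6) = 6
  E8 = -(6) = -6

Second demand — change propagation:
  A6: re-runs because D7 -6->2; new result -2.
  E8: re-runs because A6 6->-2; new result 2.

E8 now evaluates to 2.
Run set: A6, E8 (2 run).
Changed values: A6, D7, E8.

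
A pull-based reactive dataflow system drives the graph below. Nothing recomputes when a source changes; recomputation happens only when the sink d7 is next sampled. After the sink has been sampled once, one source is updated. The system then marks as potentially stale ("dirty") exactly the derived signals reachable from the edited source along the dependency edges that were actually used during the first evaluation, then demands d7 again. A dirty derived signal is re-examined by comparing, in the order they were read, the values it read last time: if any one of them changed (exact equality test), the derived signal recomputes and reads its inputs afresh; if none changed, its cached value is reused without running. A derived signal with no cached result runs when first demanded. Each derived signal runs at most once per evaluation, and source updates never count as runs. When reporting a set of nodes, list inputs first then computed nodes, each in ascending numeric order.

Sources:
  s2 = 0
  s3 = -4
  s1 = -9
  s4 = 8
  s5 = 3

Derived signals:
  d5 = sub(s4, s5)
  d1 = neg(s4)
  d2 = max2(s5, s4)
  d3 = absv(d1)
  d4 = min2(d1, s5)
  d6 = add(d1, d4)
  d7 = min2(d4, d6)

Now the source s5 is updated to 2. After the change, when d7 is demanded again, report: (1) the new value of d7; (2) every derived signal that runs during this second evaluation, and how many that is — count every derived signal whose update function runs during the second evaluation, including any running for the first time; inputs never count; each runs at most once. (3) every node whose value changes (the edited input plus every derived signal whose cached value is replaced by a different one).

New value of d7: -16.
Derived signals that run: d4 — 1 in total.
Values that change: s5.
Key observation: the change is absorbed at d4 — it re-runs but produces the same value, and the output's value is unchanged.

First evaluation (everything demanded from the output):
  d1 = neg(8) = -8
  d4 = min2(-8, 3) = -8
  d6 = add(-8, -8) = -16
  d7 = min2(-8, -16) = -16

Propagation after the edit:
  d4: runs — s5 3->2; result -8 (same value as before).
  d6: checked — values it read are unchanged (d1 unchanged, d4 unchanged); reused cached -16 without running.
  d7: checked — values it read are unchanged (d4 unchanged, d6 unchanged); reused cached -16 without running.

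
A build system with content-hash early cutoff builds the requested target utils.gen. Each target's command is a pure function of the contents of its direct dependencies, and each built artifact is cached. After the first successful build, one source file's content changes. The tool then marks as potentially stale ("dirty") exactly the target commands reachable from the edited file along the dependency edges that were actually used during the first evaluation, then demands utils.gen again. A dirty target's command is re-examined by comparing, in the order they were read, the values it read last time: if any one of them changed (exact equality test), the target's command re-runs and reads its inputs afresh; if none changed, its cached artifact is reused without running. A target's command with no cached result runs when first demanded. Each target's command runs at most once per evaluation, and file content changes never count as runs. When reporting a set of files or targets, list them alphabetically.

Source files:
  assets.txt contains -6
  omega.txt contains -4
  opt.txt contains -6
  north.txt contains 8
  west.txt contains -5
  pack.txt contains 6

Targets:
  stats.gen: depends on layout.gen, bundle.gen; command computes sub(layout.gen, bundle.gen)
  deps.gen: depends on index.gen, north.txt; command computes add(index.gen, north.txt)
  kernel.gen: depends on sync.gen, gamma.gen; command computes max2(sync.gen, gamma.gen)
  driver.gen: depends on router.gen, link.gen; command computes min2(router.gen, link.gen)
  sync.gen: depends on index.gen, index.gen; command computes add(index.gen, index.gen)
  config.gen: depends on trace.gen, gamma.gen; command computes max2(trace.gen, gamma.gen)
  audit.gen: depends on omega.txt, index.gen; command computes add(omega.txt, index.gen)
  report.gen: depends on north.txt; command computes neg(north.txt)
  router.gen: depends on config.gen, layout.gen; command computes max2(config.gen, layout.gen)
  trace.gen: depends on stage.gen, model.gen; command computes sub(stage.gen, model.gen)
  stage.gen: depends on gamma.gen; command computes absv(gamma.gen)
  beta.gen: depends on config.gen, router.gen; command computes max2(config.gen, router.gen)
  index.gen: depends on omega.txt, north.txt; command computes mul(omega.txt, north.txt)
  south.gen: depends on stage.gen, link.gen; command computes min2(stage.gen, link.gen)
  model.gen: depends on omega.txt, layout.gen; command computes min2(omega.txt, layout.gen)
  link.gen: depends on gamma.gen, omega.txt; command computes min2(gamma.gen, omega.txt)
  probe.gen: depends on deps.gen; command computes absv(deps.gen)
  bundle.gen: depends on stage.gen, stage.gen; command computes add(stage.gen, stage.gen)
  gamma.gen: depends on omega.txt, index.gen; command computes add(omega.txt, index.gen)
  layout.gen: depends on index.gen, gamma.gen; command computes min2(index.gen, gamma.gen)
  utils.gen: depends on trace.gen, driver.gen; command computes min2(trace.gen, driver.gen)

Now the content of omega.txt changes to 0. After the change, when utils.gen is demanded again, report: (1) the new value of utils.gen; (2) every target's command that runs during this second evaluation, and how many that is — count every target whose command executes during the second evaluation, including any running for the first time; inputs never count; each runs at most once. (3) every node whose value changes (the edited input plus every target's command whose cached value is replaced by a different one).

First evaluation (everything demanded from the output):
  index.gen = mul(-4, 8) = -32
  gamma.gen = add(-4, -32) = -36
  layout.gen = min2(-32, -36) = -36
  link.gen = min2(-36, -4) = -36
  model.gen = min2(-4, -36) = -36
  stage.gen = absv(-36) = 36
  trace.gen = sub(36, -36) = 72
  config.gen = max2(72, -36) = 72
  router.gen = max2(72, -36) = 72
  driver.gen = min2(72, -36) = -36
  utils.gen = min2(72, -36) = -36

Propagation after the edit:
  index.gen: runs — omega.txt -4->0; result 0.
  gamma.gen: runs — omega.txt -4->0; index.gen -32->0; result 0.
  layout.gen: runs — index.gen -32->0; gamma.gen -36->0; result 0.
  link.gen: runs — gamma.gen -36->0; omega.txt -4->0; result 0.
  model.gen: runs — omega.txt -4->0; layout.gen -36->0; result 0.
  stage.gen: runs — gamma.gen -36->0; result 0.
  trace.gen: runs — stage.gen 36->0; model.gen -36->0; result 0.
  config.gen: runs — trace.gen 72->0; gamma.gen -36->0; result 0.
  router.gen: runs — config.gen 72->0; layout.gen -36->0; result 0.
  driver.gen: runs — router.gen 72->0; link.gen -36->0; result 0.
  utils.gen: runs — trace.gen 72->0; driver.gen -36->0; result 0.

New value of utils.gen: 0.
Target commands that run: config.gen, driver.gen, gamma.gen, index.gen, layout.gen, link.gen, model.gen, router.gen, stage.gen, trace.gen, utils.gen — 11 in total.
Values that change: config.gen, driver.gen, gamma.gen, index.gen, layout.gen, link.gen, model.gen, omega.txt, router.gen, stage.gen, trace.gen, utils.gen.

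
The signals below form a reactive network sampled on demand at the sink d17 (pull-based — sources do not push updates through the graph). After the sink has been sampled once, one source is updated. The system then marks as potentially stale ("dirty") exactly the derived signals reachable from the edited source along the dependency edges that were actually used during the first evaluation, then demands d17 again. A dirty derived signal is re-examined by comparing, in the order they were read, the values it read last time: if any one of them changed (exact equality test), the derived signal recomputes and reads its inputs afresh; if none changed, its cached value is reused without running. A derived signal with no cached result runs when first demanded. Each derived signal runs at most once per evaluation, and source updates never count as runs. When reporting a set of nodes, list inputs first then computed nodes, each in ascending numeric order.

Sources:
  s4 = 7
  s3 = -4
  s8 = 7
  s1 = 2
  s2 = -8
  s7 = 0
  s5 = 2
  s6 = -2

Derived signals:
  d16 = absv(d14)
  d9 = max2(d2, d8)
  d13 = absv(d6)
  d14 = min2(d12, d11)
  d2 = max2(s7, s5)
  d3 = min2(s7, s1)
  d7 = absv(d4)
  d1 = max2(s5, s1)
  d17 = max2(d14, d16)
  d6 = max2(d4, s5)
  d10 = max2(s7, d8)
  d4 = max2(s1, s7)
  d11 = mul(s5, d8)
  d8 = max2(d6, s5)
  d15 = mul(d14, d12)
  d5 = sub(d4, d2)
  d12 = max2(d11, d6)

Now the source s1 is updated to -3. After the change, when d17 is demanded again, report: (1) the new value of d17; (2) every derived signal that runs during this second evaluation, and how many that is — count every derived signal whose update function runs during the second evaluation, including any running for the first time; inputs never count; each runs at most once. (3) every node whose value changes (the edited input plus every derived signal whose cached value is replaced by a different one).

d17 now evaluates to 4.
Run set: d4, d6 (2 run).
Changed values: s1, d4.
The important point: d6 recomputes to an identical value, and the output ends up unchanged.

Initial pass — values computed on the first demand:
  d4 = max2(2, 0) = 2
  d6 = max2(2, 2) = 2
  d8 = max2(2, 2) = 2
  d11 = mul(2, 2) = 4
  d12 = max2(4, 2) = 4
  d14 = min2(4, 4) = 4
  d16 = absv(4) = 4
  d17 = max2(4, 4) = 4

Second demand — change propagation:
  d4: re-runs because s1 2->-3; new result 0.
  d6: re-runs because d4 2->0; new result 2 (unchanged).
  d8: re-examined; everything it read last time is the same (d6 unchanged, s5 unchanged) — cache 2 kept, no run.
  d11: re-examined; everything it read last time is the same (s5 unchanged, d8 unchanged) — cache 4 kept, no run.
  d12: re-examined; everything it read last time is the same (d11 unchanged, d6 unchanged) — cache 4 kept, no run.
  d14: re-examined; everything it read last time is the same (d12 unchanged, d11 unchanged) — cache 4 kept, no run.
  d16: re-examined; everything it read last time is the same (d14 unchanged) — cache 4 kept, no run.
  d17: re-examined; everything it read last time is the same (d14 unchanged, d16 unchanged) — cache 4 kept, no run.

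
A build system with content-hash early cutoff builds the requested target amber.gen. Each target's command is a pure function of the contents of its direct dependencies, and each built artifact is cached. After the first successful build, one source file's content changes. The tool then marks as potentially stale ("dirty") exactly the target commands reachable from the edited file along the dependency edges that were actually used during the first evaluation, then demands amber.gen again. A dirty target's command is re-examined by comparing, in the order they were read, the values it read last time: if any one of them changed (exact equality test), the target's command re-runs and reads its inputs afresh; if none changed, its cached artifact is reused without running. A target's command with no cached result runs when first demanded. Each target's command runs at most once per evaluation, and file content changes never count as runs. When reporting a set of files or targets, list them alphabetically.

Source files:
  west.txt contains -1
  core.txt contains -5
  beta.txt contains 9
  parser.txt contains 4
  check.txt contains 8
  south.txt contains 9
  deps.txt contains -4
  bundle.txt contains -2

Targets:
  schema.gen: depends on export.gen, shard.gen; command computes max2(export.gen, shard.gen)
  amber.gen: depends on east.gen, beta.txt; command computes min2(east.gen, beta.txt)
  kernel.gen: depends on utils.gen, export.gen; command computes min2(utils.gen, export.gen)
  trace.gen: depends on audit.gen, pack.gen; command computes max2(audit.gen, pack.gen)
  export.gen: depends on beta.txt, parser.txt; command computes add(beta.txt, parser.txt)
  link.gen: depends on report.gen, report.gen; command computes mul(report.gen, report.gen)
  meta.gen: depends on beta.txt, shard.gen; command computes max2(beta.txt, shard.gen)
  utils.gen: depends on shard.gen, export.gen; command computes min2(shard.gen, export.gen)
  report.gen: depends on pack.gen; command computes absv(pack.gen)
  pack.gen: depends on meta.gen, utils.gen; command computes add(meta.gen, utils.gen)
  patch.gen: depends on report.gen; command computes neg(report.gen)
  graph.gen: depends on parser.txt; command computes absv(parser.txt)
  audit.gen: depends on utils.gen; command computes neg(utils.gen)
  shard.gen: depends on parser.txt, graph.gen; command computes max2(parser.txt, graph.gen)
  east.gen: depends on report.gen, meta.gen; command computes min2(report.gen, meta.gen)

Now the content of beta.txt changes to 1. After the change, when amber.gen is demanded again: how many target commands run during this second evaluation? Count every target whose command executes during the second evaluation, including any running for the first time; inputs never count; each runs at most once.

First evaluation (everything demanded from the output):
  export.gen = add(9, 4) = 13
  graph.gen = absv(4) = 4
  shard.gen = max2(4, 4) = 4
  meta.gen = max2(9, 4) = 9
  utils.gen = min2(4, 13) = 4
  pack.gen = add(9, 4) = 13
  report.gen = absv(13) = 13
  east.gen = min2(13, 9) = 9
  amber.gen = min2(9, 9) = 9

Propagation after the edit:
  export.gen: runs — beta.txt 9->1; result 5.
  meta.gen: runs — beta.txt 9->1; result 4.
  utils.gen: runs — export.gen 13->5; result 4 (same value as before).
  pack.gen: runs — meta.gen 9->4; result 8.
  report.gen: runs — pack.gen 13->8; result 8.
  east.gen: runs — report.gen 13->8; meta.gen 9->4; result 4.
  amber.gen: runs — east.gen 9->4; beta.txt 9->1; result 1.

Target commands that run: amber.gen, east.gen, export.gen, meta.gen, pack.gen, report.gen, utils.gen — 7 in total.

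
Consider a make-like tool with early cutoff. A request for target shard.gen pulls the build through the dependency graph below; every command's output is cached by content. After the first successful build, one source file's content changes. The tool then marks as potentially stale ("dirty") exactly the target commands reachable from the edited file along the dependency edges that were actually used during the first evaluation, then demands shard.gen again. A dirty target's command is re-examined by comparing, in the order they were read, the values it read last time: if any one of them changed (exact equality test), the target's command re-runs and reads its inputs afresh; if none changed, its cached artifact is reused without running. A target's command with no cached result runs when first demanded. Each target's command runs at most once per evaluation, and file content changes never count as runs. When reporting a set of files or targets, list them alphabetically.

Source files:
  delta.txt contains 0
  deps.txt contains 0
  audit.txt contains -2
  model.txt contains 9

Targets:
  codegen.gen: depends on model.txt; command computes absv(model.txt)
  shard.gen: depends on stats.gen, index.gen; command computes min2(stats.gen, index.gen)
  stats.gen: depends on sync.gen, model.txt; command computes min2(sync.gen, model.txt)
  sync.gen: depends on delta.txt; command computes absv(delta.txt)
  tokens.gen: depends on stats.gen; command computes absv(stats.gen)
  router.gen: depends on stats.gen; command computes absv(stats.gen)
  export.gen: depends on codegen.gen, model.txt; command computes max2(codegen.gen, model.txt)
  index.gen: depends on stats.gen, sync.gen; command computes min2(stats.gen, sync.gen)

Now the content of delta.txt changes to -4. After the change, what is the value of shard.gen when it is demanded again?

Demanding shard.gen again yields 4.

First demand of the output computes:
  sync.gen = absv(0) = 0
  stats.gen = min2(0, 9) = 0
  index.gen = min2(0, 0) = 0
  shard.gen = min2(0, 0) = 0

After the edit, cleaning proceeds:
  sync.gen: a read changed (delta.txt 0->-4) — executes, giving 4.
  stats.gen: a read changed (sync.gen 0->4) — executes, giving 4.
  index.gen: a read changed (stats.gen 0->4; sync.gen 0->4) — executes, giving 4.
  shard.gen: a read changed (stats.gen 0->4; index.gen 0->4) — executes, giving 4.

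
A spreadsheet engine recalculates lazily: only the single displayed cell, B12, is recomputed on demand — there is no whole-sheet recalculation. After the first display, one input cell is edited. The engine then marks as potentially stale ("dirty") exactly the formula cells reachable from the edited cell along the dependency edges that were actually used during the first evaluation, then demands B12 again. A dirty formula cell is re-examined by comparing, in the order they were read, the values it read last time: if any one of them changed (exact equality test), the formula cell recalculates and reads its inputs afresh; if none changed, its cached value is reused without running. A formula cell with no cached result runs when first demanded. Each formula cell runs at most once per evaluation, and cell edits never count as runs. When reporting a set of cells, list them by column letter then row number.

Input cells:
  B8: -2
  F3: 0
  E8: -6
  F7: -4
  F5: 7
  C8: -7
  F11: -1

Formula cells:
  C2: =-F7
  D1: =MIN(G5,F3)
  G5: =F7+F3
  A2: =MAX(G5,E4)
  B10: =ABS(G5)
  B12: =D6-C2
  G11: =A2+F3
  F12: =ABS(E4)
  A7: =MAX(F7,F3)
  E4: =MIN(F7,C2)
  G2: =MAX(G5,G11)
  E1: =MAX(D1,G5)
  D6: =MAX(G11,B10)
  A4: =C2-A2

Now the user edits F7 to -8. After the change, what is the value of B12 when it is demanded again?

New value of B12: 0.

First evaluation (everything demanded from the output):
  C2 = -(-4) = 4
  E4 = MIN(-4, 4) = -4
  G5 = -4 + 0 = -4
  A2 = MAX(-4, -4) = -4
  B10 = ABS(-4) = 4
  G11 = -4 + 0 = -4
  D6 = MAX(-4, 4) = 4
  B12 = 4 - 4 = 0

Propagation after the edit:
  C2: runs — F7 -4->-8; result 8.
  E4: runs — F7 -4->-8; C2 4->8; result -8.
  G5: runs — F7 -4->-8; result -8.
  A2: runs — G5 -4->-8; E4 -4->-8; result -8.
  B10: runs — G5 -4->-8; result 8.
  G11: runs — A2 -4->-8; result -8.
  D6: runs — G11 -4->-8; B10 4->8; result 8.
  B12: runs — D6 4->8; C2 4->8; result 0 (same value as before).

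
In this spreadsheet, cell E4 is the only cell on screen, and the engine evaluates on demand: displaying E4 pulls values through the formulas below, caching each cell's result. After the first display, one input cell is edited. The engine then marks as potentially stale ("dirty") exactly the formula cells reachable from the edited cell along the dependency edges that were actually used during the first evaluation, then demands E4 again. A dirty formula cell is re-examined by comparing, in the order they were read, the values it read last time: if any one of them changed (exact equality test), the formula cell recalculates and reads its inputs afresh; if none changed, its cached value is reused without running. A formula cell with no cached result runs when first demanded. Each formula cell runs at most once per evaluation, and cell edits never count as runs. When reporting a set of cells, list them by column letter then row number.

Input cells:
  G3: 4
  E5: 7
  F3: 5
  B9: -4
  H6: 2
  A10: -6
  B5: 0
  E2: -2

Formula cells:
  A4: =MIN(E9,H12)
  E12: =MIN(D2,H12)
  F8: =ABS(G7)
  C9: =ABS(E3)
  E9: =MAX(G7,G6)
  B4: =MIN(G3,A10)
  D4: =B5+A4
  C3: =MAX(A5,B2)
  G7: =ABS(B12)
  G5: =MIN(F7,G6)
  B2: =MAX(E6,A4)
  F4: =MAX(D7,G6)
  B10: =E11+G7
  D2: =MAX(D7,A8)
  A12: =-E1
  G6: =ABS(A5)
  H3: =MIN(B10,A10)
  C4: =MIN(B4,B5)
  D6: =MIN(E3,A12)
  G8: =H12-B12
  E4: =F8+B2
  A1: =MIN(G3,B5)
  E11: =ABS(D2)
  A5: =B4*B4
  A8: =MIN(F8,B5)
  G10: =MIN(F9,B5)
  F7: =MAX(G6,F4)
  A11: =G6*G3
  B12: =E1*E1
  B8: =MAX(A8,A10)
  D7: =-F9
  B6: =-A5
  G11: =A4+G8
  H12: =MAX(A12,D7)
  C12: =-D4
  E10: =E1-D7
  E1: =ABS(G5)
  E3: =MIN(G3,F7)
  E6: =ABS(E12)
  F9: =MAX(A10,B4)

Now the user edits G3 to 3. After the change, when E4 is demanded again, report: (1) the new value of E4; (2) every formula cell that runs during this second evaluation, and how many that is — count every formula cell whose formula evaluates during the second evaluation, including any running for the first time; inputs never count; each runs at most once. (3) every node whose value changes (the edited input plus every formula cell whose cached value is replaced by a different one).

Initial pass — values computed on the first demand:
  B4 = MIN(4, -6) = -6
  A5 = -6 * -6 = 36
  F9 = MAX(-6, -6) = -6
  D7 = -(-6) = 6
  G6 = ABS(36) = 36
  F4 = MAX(6, 36) = 36
  F7 = MAX(36, 36) = 36
  G5 = MIN(36, 36) = 36
  E1 = ABS(36) = 36
  A12 = -(36) = -36
  B12 = 36 * 36 = 1296
  G7 = ABS(1296) = 1296
  E9 = MAX(1296, 36) = 1296
  F8 = ABS(1296) = 1296
  A8 = MIN(1296, 0) = 0
  D2 = MAX(6, 0) = 6
  H12 = MAX(-36, 6) = 6
  A4 = MIN(1296, 6) = 6
  E12 = MIN(6, 6) = 6
  E6 = ABS(6) = 6
  B2 = MAX(6, 6) = 6
  E4 = 1296 + 6 = 1302

Second demand — change propagation:
  B4: re-runs because G3 4->3; new result -6 (unchanged).
  A5: re-examined; everything it read last time is the same (B4 unchanged, B4 unchanged) — cache 36 kept, no run.
  F9: re-examined; everything it read last time is the same (A10 unchanged, B4 unchanged) — cache -6 kept, no run.
  D7: re-examined; everything it read last time is the same (F9 unchanged) — cache 6 kept, no run.
  G6: re-examined; everything it read last time is the same (A5 unchanged) — cache 36 kept, no run.
  F4: re-examined; everything it read last time is the same (D7 unchanged, G6 unchanged) — cache 36 kept, no run.
  F7: re-examined; everything it read last time is the same (G6 unchanged, F4 unchanged) — cache 36 kept, no run.
  G5: re-examined; everything it read last time is the same (F7 unchanged, G6 unchanged) — cache 36 kept, no run.
  E1: re-examined; everything it read last time is the same (G5 unchanged) — cache 36 kept, no run.
  A12: re-examined; everything it read last time is the same (E1 unchanged) — cache -36 kept, no run.
  B12: re-examined; everything it read last time is the same (E1 unchanged, E1 unchanged) — cache 1296 kept, no run.
  G7: re-examined; everything it read last time is the same (B12 unchanged) — cache 1296 kept, no run.
  E9: re-examined; everything it read last time is the same (G7 unchanged, G6 unchanged) — cache 1296 kept, no run.
  F8: re-examined; everything it read last time is the same (G7 unchanged) — cache 1296 kept, no run.
  A8: re-examined; everything it read last time is the same (F8 unchanged, B5 unchanged) — cache 0 kept, no run.
  D2: re-examined; everything it read last time is the same (D7 unchanged, A8 unchanged) — cache 6 kept, no run.
  H12: re-examined; everything it read last time is the same (A12 unchanged, D7 unchanged) — cache 6 kept, no run.
  A4: re-examined; everything it read last time is the same (E9 unchanged, H12 unchanged) — cache 6 kept, no run.
  E12: re-examined; everything it read last time is the same (D2 unchanged, H12 unchanged) — cache 6 kept, no run.
  E6: re-examined; everything it read last time is the same (E12 unchanged) — cache 6 kept, no run.
  B2: re-examined; everything it read last time is the same (E6 unchanged, A4 unchanged) — cache 6 kept, no run.
  E4: re-examined; everything it read last time is the same (F8 unchanged, B2 unchanged) — cache 1302 kept, no run.

The important point: B4 recomputes to an identical value, and the output ends up unchanged.

E4 now evaluates to 1302.
Run set: B4 (1 run).
Changed values: G3.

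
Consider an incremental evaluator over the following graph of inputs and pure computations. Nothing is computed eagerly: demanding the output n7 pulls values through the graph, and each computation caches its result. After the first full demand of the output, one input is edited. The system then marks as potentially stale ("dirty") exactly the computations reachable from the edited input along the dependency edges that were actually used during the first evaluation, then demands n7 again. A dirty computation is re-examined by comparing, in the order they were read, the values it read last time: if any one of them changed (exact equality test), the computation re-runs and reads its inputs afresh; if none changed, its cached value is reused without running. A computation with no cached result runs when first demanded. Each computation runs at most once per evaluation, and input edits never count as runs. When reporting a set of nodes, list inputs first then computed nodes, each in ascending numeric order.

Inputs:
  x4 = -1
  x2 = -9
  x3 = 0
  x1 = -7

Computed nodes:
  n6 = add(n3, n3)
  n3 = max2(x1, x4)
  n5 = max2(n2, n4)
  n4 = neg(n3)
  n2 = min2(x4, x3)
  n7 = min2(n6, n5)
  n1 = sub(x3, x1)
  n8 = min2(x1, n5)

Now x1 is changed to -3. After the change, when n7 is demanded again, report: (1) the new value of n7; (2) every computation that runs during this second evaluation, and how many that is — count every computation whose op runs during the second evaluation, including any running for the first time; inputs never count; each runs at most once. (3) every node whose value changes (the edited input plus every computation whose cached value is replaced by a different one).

n7 now evaluates to -2.
Run set: n3 (1 run).
Changed values: x1.
The important point: n3 recomputes to an identical value, and the output ends up unchanged.

Initial pass — values computed on the first demand:
  n2 = min2(-1, 0) = -1
  n3 = max2(-7, -1) = -1
  n4 = neg(-1) = 1
  n5 = max2(-1, 1) = 1
  n6 = add(-1, -1) = -2
  n7 = min2(-2, 1) = -2

Second demand — change propagation:
  n3: re-runs because x1 -7->-3; new result -1 (unchanged).
  n4: re-examined; everything it read last time is the same (n3 unchanged) — cache 1 kept, no run.
  n5: re-examined; everything it read last time is the same (n2 unchanged, n4 unchanged) — cache 1 kept, no run.
  n6: re-examined; everything it read last time is the same (n3 unchanged, n3 unchanged) — cache -2 kept, no run.
  n7: re-examined; everything it read last time is the same (n6 unchanged, n5 unchanged) — cache -2 kept, no run.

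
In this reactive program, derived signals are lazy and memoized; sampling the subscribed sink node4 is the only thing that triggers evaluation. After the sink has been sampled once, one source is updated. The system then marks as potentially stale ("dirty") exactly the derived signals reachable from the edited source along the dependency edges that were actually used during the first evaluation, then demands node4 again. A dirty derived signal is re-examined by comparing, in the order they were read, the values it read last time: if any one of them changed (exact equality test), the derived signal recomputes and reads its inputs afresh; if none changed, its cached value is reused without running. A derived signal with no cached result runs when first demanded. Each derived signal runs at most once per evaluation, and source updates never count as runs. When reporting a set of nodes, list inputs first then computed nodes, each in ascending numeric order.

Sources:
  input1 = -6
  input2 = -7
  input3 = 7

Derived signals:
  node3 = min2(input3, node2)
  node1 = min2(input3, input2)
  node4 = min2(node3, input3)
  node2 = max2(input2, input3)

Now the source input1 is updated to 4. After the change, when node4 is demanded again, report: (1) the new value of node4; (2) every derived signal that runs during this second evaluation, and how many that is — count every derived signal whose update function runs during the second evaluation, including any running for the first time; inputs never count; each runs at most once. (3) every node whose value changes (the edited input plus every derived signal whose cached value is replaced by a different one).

Demanding node4 again yields 7.
0 derived signals run: none.
The nodes whose values change: input1.
Note the shortcut — nothing in the graph depends on input1 at all, so no recomputation happens.

First demand of the output computes:
  node2 = max2(-7, 7) = 7
  node3 = min2(7, 7) = 7
  node4 = min2(7, 7) = 7

After the edit, cleaning proceeds:
  no node depends on input1 at all; the second demand re-runs nothing.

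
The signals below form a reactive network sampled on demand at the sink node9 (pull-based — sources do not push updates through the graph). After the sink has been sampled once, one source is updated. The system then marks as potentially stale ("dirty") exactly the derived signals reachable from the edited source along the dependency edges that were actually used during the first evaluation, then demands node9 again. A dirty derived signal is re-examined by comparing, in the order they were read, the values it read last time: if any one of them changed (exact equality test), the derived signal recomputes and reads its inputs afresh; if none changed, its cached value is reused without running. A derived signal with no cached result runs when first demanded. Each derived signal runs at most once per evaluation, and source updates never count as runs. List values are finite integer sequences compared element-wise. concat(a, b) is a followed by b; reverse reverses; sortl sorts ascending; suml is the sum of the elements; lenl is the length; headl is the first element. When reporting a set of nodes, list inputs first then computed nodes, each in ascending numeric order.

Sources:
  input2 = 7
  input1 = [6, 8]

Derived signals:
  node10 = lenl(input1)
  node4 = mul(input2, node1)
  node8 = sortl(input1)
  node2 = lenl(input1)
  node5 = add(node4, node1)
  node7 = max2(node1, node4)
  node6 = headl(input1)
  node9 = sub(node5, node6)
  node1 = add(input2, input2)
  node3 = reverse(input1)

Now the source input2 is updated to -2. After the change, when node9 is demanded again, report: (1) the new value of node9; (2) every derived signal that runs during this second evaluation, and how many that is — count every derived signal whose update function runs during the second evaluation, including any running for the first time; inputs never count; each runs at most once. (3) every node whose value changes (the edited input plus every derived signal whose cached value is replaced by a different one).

node9 now evaluates to -2.
Run set: node1, node4, node5, node9 (4 run).
Changed values: input2, node1, node4, node5, node9.

Initial pass — values computed on the first demand:
  node1 = add(7, 7) = 14
  node4 = mul(7, 14) = 98
  node5 = add(98, 14) = 112
  node6 = headl([6, 8]) = 6
  node9 = sub(112, 6) = 106

Second demand — change propagation:
  node1: re-runs because input2 7->-2; input2 7->-2; new result -4.
  node4: re-runs because input2 7->-2; node1 14->-4; new result 8.
  node5: re-runs because node4 98->8; node1 14->-4; new result 4.
  node9: re-runs because node5 112->4; new result -2.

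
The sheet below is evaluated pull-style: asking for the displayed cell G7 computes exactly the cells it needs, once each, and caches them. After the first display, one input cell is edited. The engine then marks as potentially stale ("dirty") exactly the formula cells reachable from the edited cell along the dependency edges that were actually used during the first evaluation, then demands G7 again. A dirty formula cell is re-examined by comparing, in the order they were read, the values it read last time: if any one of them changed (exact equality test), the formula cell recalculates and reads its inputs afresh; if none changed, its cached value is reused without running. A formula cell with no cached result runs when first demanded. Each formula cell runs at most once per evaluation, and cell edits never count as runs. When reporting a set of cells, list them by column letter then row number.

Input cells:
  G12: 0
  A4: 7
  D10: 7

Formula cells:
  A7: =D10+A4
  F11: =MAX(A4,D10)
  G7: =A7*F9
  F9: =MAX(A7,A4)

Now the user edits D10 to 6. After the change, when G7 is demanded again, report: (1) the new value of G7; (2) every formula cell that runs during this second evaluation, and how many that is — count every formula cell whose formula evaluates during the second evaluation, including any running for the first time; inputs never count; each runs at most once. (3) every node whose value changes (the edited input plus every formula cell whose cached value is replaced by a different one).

First demand of the output computes:
  A7 = 7 + 7 = 14
  F9 = MAX(14, 7) = 14
  G7 = 14 * 14 = 196

After the edit, cleaning proceeds:
  A7: a read changed (D10 7->6) — executes, giving 13.
  F9: a read changed (A7 14->13) — executes, giving 13.
  G7: a read changed (A7 14->13; F9 14->13) — executes, giving 169.

Demanding G7 again yields 169.
3 formula cells run: A7, F9, G7.
The nodes whose values change: A7, D10, F9, G7.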